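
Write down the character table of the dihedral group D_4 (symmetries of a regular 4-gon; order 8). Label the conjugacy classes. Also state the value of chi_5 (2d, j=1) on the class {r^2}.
Conjugacy classes: {e} of size 1, {r^2} of size 1, {r^1, r^3} of size 2, {s, sr^2, ...} of size 2, {sr, sr^3, ...} of size 2.
Character table:
  irrep \ class              {e} (size 1)  {r^2} (size 1)  {r^1, r^3} (size 2)  {s, sr^2, ...} (size 2)  {sr, sr^3, ...} (size 2)
  chi_1 (triv)               1             1               1                    1                        1                       
  chi_2 (sign: r->1, s->-1)  1             1               1                    -1                       -1                      
  chi_3 (r->-1, s->1)        1             1               -1                   1                        -1                      
  chi_4 (r->-1, s->-1)       1             1               -1                   -1                       1                       
  chi_5 (2d, j=1)            2             -2              0                    0                        0                       

Spot check: chi_5 (2d, j=1) on {r^2} = -2.

Proof sketch: D_4 has order 2*4 = 8 with 5 conjugacy classes, hence 5 irreducibles. Sum of squared dims 1 + 1 + 1 + 1 + 4 = 8 = |G|. Linear characters come from the abelianisation; the 2-dimensional irreps have character r^k -> 2*cos(2*pi*j*k/4), reflections -> 0.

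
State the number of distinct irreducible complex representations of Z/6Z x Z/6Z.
36

Why: The number of irreducible complex representations of a finite group equals its number of conjugacy classes. Z/6Z x Z/6Z is abelian of order 36, so every element is its own conjugacy class: 36 classes, so Z/6Z x Z/6Z (order 36) has exactly 36 irreducible complex representations.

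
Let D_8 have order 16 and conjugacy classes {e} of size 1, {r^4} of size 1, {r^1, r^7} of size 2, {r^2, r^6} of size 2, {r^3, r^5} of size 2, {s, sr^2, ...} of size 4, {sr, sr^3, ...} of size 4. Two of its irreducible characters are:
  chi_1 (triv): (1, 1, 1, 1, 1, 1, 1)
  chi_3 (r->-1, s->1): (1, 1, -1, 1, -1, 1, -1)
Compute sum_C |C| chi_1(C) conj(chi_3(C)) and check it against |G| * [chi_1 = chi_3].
Sum = 0; so <chi_1, chi_3> = 0 (distinct irreducibles are orthogonal).

Proof sketch: Compute term by term over conjugacy classes (|C| * chi_1(C) * conj(chi_3(C))):
  1*(1)*conj(1) + 1*(1)*conj(1) + 2*(1)*conj(-1) + 2*(1)*conj(1) + 2*(1)*conj(-1) + 4*(1)*conj(1) + 4*(1)*conj(-1)
  = (1) + (1) + (-2) + (2) + (-2) + (4) + (-4)
  = 0.
Dividing by |G| = 16 gives 0/16 = 0, matching the row-orthogonality relation <chi_1, chi_3> = [chi_1 = chi_3].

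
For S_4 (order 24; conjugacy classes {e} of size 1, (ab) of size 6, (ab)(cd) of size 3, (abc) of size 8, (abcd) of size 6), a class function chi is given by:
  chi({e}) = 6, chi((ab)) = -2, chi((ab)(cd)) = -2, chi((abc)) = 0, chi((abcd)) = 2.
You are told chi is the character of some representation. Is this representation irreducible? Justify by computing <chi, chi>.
Not irreducible (reducible): <chi, chi> = 4 > 1.

Justification: <chi, chi> = (1/|G|) sum_C |C| * |chi(C)|^2 = (1/24)[1*|6|^2 + 6*|-2|^2 + 3*|-2|^2 + 8*|0|^2 + 6*|2|^2]
  = (1/24)[(36) + (24) + (12) + (0) + (24)] = 96/24 = 4.
A character is irreducible iff <chi, chi> = 1, so this representation is reducible.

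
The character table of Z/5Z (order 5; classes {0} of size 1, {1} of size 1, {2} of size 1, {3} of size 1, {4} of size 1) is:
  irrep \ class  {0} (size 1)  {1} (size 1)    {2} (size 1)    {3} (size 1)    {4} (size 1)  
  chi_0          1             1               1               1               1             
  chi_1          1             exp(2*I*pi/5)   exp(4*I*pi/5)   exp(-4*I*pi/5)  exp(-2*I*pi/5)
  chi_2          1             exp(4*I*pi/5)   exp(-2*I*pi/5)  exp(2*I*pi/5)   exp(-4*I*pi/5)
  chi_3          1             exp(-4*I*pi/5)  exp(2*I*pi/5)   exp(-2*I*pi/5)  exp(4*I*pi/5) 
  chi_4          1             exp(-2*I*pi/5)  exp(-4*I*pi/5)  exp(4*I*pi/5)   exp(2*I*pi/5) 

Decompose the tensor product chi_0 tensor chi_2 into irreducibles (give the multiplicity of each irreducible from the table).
chi_0 tensor chi_2 = chi_2 (all other irreducibles have multiplicity 0).

Why: The character of a tensor product is the pointwise product (chi_0 * chi_2)(C) = chi_0(C) * chi_2(C):
  {0}: (1)*(1), {1}: (1)*(exp(4*I*pi/5)), {2}: (1)*(exp(-2*I*pi/5)), {3}: (1)*(exp(2*I*pi/5)), {4}: (1)*(exp(-4*I*pi/5))
so (chi_0 * chi_2) takes values
  {0} -> 1, {1} -> exp(4*I*pi/5), {2} -> exp(-2*I*pi/5), {3} -> exp(2*I*pi/5), {4} -> exp(-4*I*pi/5).
Now take the inner product of this character with each irreducible chi from the table, <chi_0*chi_2, chi> = (1/5) sum_C |C| (chi_0*chi_2)(C) conj(chi(C)):
  <chi_0*chi_2, chi_0> = (1/5)[1*(1)*conj(1) + 1*(exp(4*I*pi/5))*conj(1) + 1*(exp(-2*I*pi/5))*conj(1) + 1*(exp(2*I*pi/5))*conj(1) + 1*(exp(-4*I*pi/5))*conj(1)]
      = (1/5)[(1) + (exp(4*I*pi/5)) + (exp(-2*I*pi/5)) + (exp(2*I*pi/5)) + (exp(-4*I*pi/5))] = 0/5 = 0
  <chi_0*chi_2, chi_1> = (1/5)[1*(1)*conj(1) + 1*(exp(4*I*pi/5))*conj(exp(2*I*pi/5)) + 1*(exp(-2*I*pi/5))*conj(exp(4*I*pi/5)) + 1*(exp(2*I*pi/5))*conj(exp(-4*I*pi/5)) + 1*(exp(-4*I*pi/5))*conj(exp(-2*I*pi/5))]
      = (1/5)[(1) + (exp(2*I*pi/5)) + (exp(4*I*pi/5)) + (exp(-4*I*pi/5)) + (exp(-2*I*pi/5))] = 0/5 = 0
  <chi_0*chi_2, chi_2> = (1/5)[1*(1)*conj(1) + 1*(exp(4*I*pi/5))*conj(exp(4*I*pi/5)) + 1*(exp(-2*I*pi/5))*conj(exp(-2*I*pi/5)) + 1*(exp(2*I*pi/5))*conj(exp(2*I*pi/5)) + 1*(exp(-4*I*pi/5))*conj(exp(-4*I*pi/5))]
      = (1/5)[(1) + (1) + (1) + (1) + (1)] = 5/5 = 1
  <chi_0*chi_2, chi_3> = (1/5)[1*(1)*conj(1) + 1*(exp(4*I*pi/5))*conj(exp(-4*I*pi/5)) + 1*(exp(-2*I*pi/5))*conj(exp(2*I*pi/5)) + 1*(exp(2*I*pi/5))*conj(exp(-2*I*pi/5)) + 1*(exp(-4*I*pi/5))*conj(exp(4*I*pi/5))]
      = (1/5)[(1) + (exp(-2*I*pi/5)) + (exp(-4*I*pi/5)) + (exp(4*I*pi/5)) + (exp(2*I*pi/5))] = 0/5 = 0
  <chi_0*chi_2, chi_4> = (1/5)[1*(1)*conj(1) + 1*(exp(4*I*pi/5))*conj(exp(-2*I*pi/5)) + 1*(exp(-2*I*pi/5))*conj(exp(-4*I*pi/5)) + 1*(exp(2*I*pi/5))*conj(exp(4*I*pi/5)) + 1*(exp(-4*I*pi/5))*conj(exp(2*I*pi/5))]
      = (1/5)[(1) + (exp(-4*I*pi/5)) + (exp(2*I*pi/5)) + (exp(-2*I*pi/5)) + (exp(4*I*pi/5))] = 0/5 = 0
(Exp terms are combined using exp(i*s)*conj(exp(i*t)) = exp(i*(s-t)), and sums of them are collapsed using the identity that for every m > 1 the m distinct m-th roots of unity sum to 0, e.g. 1 + exp(2*I*pi/3) + exp(-2*I*pi/3) = 0.)
Hence the multiplicities are chi_2: 1. Dimension check: dim(chi_0)*dim(chi_2) = 1*1 = 1 and sum (mult * dim) = 1*1 = 1.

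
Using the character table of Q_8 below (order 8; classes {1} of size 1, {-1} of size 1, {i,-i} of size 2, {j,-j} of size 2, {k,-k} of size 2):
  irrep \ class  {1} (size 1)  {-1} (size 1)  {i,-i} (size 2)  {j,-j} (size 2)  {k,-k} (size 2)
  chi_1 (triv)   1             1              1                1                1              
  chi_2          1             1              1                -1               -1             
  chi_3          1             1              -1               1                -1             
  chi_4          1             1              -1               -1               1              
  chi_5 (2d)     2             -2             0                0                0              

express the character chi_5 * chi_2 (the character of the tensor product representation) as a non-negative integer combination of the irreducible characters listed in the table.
chi_5 tensor chi_2 = chi_5 (all other irreducibles have multiplicity 0).

Justification: The character of a tensor product is the pointwise product (chi_5 * chi_2)(C) = chi_5(C) * chi_2(C):
  {1}: (2)*(1), {-1}: (-2)*(1), {i,-i}: (0)*(1), {j,-j}: (0)*(-1), {k,-k}: (0)*(-1)
so (chi_5 * chi_2) takes values
  {1} -> 2, {-1} -> -2, {i,-i} -> 0, {j,-j} -> 0, {k,-k} -> 0.
Now take the inner product of this character with each irreducible chi from the table, <chi_5*chi_2, chi> = (1/8) sum_C |C| (chi_5*chi_2)(C) conj(chi(C)):
  <chi_5*chi_2, chi_1> = (1/8)[1*(2)*conj(1) + 1*(-2)*conj(1) + 2*(0)*conj(1) + 2*(0)*conj(1) + 2*(0)*conj(1)]
      = (1/8)[(2) + (-2) + (0) + (0) + (0)] = 0/8 = 0
  <chi_5*chi_2, chi_2> = (1/8)[1*(2)*conj(1) + 1*(-2)*conj(1) + 2*(0)*conj(1) + 2*(0)*conj(-1) + 2*(0)*conj(-1)]
      = (1/8)[(2) + (-2) + (0) + (0) + (0)] = 0/8 = 0
  <chi_5*chi_2, chi_3> = (1/8)[1*(2)*conj(1) + 1*(-2)*conj(1) + 2*(0)*conj(-1) + 2*(0)*conj(1) + 2*(0)*conj(-1)]
      = (1/8)[(2) + (-2) + (0) + (0) + (0)] = 0/8 = 0
  <chi_5*chi_2, chi_4> = (1/8)[1*(2)*conj(1) + 1*(-2)*conj(1) + 2*(0)*conj(-1) + 2*(0)*conj(-1) + 2*(0)*conj(1)]
      = (1/8)[(2) + (-2) + (0) + (0) + (0)] = 0/8 = 0
  <chi_5*chi_2, chi_5> = (1/8)[1*(2)*conj(2) + 1*(-2)*conj(-2) + 2*(0)*conj(0) + 2*(0)*conj(0) + 2*(0)*conj(0)]
      = (1/8)[(4) + (4) + (0) + (0) + (0)] = 8/8 = 1
Hence the multiplicities are chi_5: 1. Dimension check: dim(chi_5)*dim(chi_2) = 2*1 = 2 and sum (mult * dim) = 1*2 = 2.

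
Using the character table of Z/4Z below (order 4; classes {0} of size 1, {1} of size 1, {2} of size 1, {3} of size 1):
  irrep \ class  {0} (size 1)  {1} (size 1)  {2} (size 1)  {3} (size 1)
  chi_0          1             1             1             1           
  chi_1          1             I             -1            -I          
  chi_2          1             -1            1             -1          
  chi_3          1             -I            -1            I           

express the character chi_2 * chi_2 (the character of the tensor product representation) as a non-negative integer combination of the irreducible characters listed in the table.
chi_2 tensor chi_2 = chi_0 (all other irreducibles have multiplicity 0).

Reasoning: The character of a tensor product is the pointwise product (chi_2 * chi_2)(C) = chi_2(C) * chi_2(C):
  {0}: (1)*(1), {1}: (-1)*(-1), {2}: (1)*(1), {3}: (-1)*(-1)
so (chi_2 * chi_2) takes values
  {0} -> 1, {1} -> 1, {2} -> 1, {3} -> 1.
Now take the inner product of this character with each irreducible chi from the table, <chi_2*chi_2, chi> = (1/4) sum_C |C| (chi_2*chi_2)(C) conj(chi(C)):
  <chi_2*chi_2, chi_0> = (1/4)[1*(1)*conj(1) + 1*(1)*conj(1) + 1*(1)*conj(1) + 1*(1)*conj(1)]
      = (1/4)[(1) + (1) + (1) + (1)] = 4/4 = 1
  <chi_2*chi_2, chi_1> = (1/4)[1*(1)*conj(1) + 1*(1)*conj(I) + 1*(1)*conj(-1) + 1*(1)*conj(-I)]
      = (1/4)[(1) + (-I) + (-1) + (I)] = 0/4 = 0
  <chi_2*chi_2, chi_2> = (1/4)[1*(1)*conj(1) + 1*(1)*conj(-1) + 1*(1)*conj(1) + 1*(1)*conj(-1)]
      = (1/4)[(1) + (-1) + (1) + (-1)] = 0/4 = 0
  <chi_2*chi_2, chi_3> = (1/4)[1*(1)*conj(1) + 1*(1)*conj(-I) + 1*(1)*conj(-1) + 1*(1)*conj(I)]
      = (1/4)[(1) + (I) + (-1) + (-I)] = 0/4 = 0
(Exp terms are combined using exp(i*s)*conj(exp(i*t)) = exp(i*(s-t)), and sums of them are collapsed using the identity that for every m > 1 the m distinct m-th roots of unity sum to 0, e.g. 1 + exp(2*I*pi/3) + exp(-2*I*pi/3) = 0.)
Hence the multiplicities are chi_0: 1. Dimension check: dim(chi_2)*dim(chi_2) = 1*1 = 1 and sum (mult * dim) = 1*1 = 1.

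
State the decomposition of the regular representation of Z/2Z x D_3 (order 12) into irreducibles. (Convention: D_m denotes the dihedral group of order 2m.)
Each irreducible V_i of dimension d_i appears with multiplicity d_i, i.e. rho_reg = (direct sum over all irreducibles V_i) d_i V_i. The irreducible dimensions for Z/2Z x D_3 are 1, 1, 1, 1, 2, 2: 4 irreducibles of dimension 1, each with multiplicity 1; 2 irreducibles of dimension 2, each with multiplicity 2. Total dimension 4*1*1 + 2*2*2 = 12 = |G|.

Proof sketch: General theorem: in the regular representation of a finite group G, each irreducible appears with multiplicity equal to its dimension. Check: dim(rho_reg) = sum d_i^2 = 1 + 1 + 1 + 1 + 4 + 4 = 12 = |G|.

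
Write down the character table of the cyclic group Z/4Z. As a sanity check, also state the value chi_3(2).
Character table of Z/4Z (irreps indexed chi_0,...,chi_3 with chi_k(m) = zeta_4^(k*m), zeta_4 = exp(2*pi*i/4)):
  irrep \ class  {0} (size 1)  {1} (size 1)  {2} (size 1)  {3} (size 1)
  chi_0          1             1             1             1           
  chi_1          1             I             -1            -I          
  chi_2          1             -1            1             -1          
  chi_3          1             -I            -1            I           

Spot check: chi_3(2) = zeta_4^(3*2) = zeta_4^6 = -1.

Derivation: Z/4Z is abelian, so all 4 irreducible complex representations are 1-dimensional. They are given by chi_k(m) = zeta_4^(k*m) for k = 0,...,3. Row orthogonality: sum_m chi_k(m) conj(chi_l(m)) = 4 * [k = l].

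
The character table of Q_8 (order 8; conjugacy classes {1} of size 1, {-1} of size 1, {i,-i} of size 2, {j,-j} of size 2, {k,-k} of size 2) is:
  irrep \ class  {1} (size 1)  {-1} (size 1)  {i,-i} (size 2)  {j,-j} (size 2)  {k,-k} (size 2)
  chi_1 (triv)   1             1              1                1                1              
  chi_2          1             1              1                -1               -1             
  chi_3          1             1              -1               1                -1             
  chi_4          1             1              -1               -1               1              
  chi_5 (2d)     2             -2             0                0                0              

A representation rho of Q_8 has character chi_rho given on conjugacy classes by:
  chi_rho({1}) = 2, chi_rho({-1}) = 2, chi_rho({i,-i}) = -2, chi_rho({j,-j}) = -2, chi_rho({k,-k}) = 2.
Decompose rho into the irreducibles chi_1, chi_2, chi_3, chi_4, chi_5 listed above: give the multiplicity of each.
Multiplicities: chi_1: 0, chi_2: 0, chi_3: 0, chi_4: 2, chi_5: 0.

Working: Use <chi_rho, chi> = (1/|G|) sum_C |C| * chi_rho(C) * conj(chi(C)) with |G| = 8 for each irreducible chi in the table:
  <chi_rho, chi_1> = (1/8)[1*(2)*conj(1) + 1*(2)*conj(1) + 2*(-2)*conj(1) + 2*(-2)*conj(1) + 2*(2)*conj(1)]
      = (1/8)[(2) + (2) + (-4) + (-4) + (4)] = 0/8 = 0
  <chi_rho, chi_2> = (1/8)[1*(2)*conj(1) + 1*(2)*conj(1) + 2*(-2)*conj(1) + 2*(-2)*conj(-1) + 2*(2)*conj(-1)]
      = (1/8)[(2) + (2) + (-4) + (4) + (-4)] = 0/8 = 0
  <chi_rho, chi_3> = (1/8)[1*(2)*conj(1) + 1*(2)*conj(1) + 2*(-2)*conj(-1) + 2*(-2)*conj(1) + 2*(2)*conj(-1)]
      = (1/8)[(2) + (2) + (4) + (-4) + (-4)] = 0/8 = 0
  <chi_rho, chi_4> = (1/8)[1*(2)*conj(1) + 1*(2)*conj(1) + 2*(-2)*conj(-1) + 2*(-2)*conj(-1) + 2*(2)*conj(1)]
      = (1/8)[(2) + (2) + (4) + (4) + (4)] = 16/8 = 2
  <chi_rho, chi_5> = (1/8)[1*(2)*conj(2) + 1*(2)*conj(-2) + 2*(-2)*conj(0) + 2*(-2)*conj(0) + 2*(2)*conj(0)]
      = (1/8)[(4) + (-4) + (0) + (0) + (0)] = 0/8 = 0
Dimension check: dim(rho) = sum (mult * dim) = 0*1 + 0*1 + 0*1 + 2*1 + 0*2 = 2 = chi_rho(e) = 2.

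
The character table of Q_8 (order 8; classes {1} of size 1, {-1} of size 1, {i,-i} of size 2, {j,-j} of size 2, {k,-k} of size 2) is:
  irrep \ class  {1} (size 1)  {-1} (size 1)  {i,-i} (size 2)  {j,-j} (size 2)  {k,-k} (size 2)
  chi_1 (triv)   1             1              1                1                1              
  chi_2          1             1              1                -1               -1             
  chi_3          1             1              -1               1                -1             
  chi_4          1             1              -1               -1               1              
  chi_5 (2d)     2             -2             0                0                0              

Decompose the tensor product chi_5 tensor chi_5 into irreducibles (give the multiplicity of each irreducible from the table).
chi_5 tensor chi_5 = chi_1 + chi_2 + chi_3 + chi_4 (all other irreducibles have multiplicity 0).

The character of a tensor product is the pointwise product (chi_5 * chi_5)(C) = chi_5(C) * chi_5(C):
  {1}: (2)*(2), {-1}: (-2)*(-2), {i,-i}: (0)*(0), {j,-j}: (0)*(0), {k,-k}: (0)*(0)
so (chi_5 * chi_5) takes values
  {1} -> 4, {-1} -> 4, {i,-i} -> 0, {j,-j} -> 0, {k,-k} -> 0.
Now take the inner product of this character with each irreducible chi from the table, <chi_5*chi_5, chi> = (1/8) sum_C |C| (chi_5*chi_5)(C) conj(chi(C)):
  <chi_5*chi_5, chi_1> = (1/8)[1*(4)*conj(1) + 1*(4)*conj(1) + 2*(0)*conj(1) + 2*(0)*conj(1) + 2*(0)*conj(1)]
      = (1/8)[(4) + (4) + (0) + (0) + (0)] = 8/8 = 1
  <chi_5*chi_5, chi_2> = (1/8)[1*(4)*conj(1) + 1*(4)*conj(1) + 2*(0)*conj(1) + 2*(0)*conj(-1) + 2*(0)*conj(-1)]
      = (1/8)[(4) + (4) + (0) + (0) + (0)] = 8/8 = 1
  <chi_5*chi_5, chi_3> = (1/8)[1*(4)*conj(1) + 1*(4)*conj(1) + 2*(0)*conj(-1) + 2*(0)*conj(1) + 2*(0)*conj(-1)]
      = (1/8)[(4) + (4) + (0) + (0) + (0)] = 8/8 = 1
  <chi_5*chi_5, chi_4> = (1/8)[1*(4)*conj(1) + 1*(4)*conj(1) + 2*(0)*conj(-1) + 2*(0)*conj(-1) + 2*(0)*conj(1)]
      = (1/8)[(4) + (4) + (0) + (0) + (0)] = 8/8 = 1
  <chi_5*chi_5, chi_5> = (1/8)[1*(4)*conj(2) + 1*(4)*conj(-2) + 2*(0)*conj(0) + 2*(0)*conj(0) + 2*(0)*conj(0)]
      = (1/8)[(8) + (-8) + (0) + (0) + (0)] = 0/8 = 0
Hence the multiplicities are chi_1: 1, chi_2: 1, chi_3: 1, chi_4: 1. Dimension check: dim(chi_5)*dim(chi_5) = 2*2 = 4 and sum (mult * dim) = 1*1 + 1*1 + 1*1 + 1*1 = 4.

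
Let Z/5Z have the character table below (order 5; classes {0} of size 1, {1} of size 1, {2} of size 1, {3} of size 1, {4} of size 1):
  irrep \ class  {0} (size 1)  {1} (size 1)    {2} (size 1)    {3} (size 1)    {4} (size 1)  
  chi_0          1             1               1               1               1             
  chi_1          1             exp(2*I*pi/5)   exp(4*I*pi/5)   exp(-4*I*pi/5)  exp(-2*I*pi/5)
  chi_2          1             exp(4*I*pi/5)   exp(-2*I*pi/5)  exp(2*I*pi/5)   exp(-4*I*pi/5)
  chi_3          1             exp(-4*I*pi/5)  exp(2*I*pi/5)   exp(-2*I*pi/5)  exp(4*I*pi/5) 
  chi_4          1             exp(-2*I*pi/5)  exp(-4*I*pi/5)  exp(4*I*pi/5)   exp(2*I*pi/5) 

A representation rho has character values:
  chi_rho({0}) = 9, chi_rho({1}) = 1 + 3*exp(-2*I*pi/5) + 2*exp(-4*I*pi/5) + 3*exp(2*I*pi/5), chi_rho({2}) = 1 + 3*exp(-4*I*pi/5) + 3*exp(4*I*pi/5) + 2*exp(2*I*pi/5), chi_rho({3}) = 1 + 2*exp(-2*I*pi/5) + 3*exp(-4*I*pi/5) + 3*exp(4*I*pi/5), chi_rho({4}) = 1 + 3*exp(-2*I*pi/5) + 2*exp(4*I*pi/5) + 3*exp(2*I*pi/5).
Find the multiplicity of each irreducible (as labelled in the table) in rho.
Multiplicities: chi_0: 1, chi_1: 3, chi_2: 0, chi_3: 2, chi_4: 3.

Derivation: Use <chi_rho, chi> = (1/|G|) sum_C |C| * chi_rho(C) * conj(chi(C)) with |G| = 5 for each irreducible chi in the table:
  <chi_rho, chi_0> = (1/5)[1*(9)*conj(1) + 1*(1 + 3*exp(-2*I*pi/5) + 2*exp(-4*I*pi/5) + 3*exp(2*I*pi/5))*conj(1) + 1*(1 + 3*exp(-4*I*pi/5) + 3*exp(4*I*pi/5) + 2*exp(2*I*pi/5))*conj(1) + 1*(1 + 2*exp(-2*I*pi/5) + 3*exp(-4*I*pi/5) + 3*exp(4*I*pi/5))*conj(1) + 1*(1 + 3*exp(-2*I*pi/5) + 2*exp(4*I*pi/5) + 3*exp(2*I*pi/5))*conj(1)]
      = (1/5)[(9) + (1 + 3*exp(-2*I*pi/5) + 2*exp(-4*I*pi/5) + 3*exp(2*I*pi/5)) + (1 + 3*exp(-4*I*pi/5) + 3*exp(4*I*pi/5) + 2*exp(2*I*pi/5)) + (1 + 2*exp(-2*I*pi/5) + 3*exp(-4*I*pi/5) + 3*exp(4*I*pi/5)) + (1 + 3*exp(-2*I*pi/5) + 2*exp(4*I*pi/5) + 3*exp(2*I*pi/5))] = 5/5 = 1
  <chi_rho, chi_1> = (1/5)[1*(9)*conj(1) + 1*(1 + 3*exp(-2*I*pi/5) + 2*exp(-4*I*pi/5) + 3*exp(2*I*pi/5))*conj(exp(2*I*pi/5)) + 1*(1 + 3*exp(-4*I*pi/5) + 3*exp(4*I*pi/5) + 2*exp(2*I*pi/5))*conj(exp(4*I*pi/5)) + 1*(1 + 2*exp(-2*I*pi/5) + 3*exp(-4*I*pi/5) + 3*exp(4*I*pi/5))*conj(exp(-4*I*pi/5)) + 1*(1 + 3*exp(-2*I*pi/5) + 2*exp(4*I*pi/5) + 3*exp(2*I*pi/5))*conj(exp(-2*I*pi/5))]
      = (1/5)[(9) + (3 + 3*exp(-4*I*pi/5) + exp(-2*I*pi/5) + 2*exp(4*I*pi/5)) + (3 + 2*exp(-2*I*pi/5) + exp(-4*I*pi/5) + 3*exp(2*I*pi/5)) + (3 + 3*exp(-2*I*pi/5) + exp(4*I*pi/5) + 2*exp(2*I*pi/5)) + (3 + 2*exp(-4*I*pi/5) + exp(2*I*pi/5) + 3*exp(4*I*pi/5))] = 15/5 = 3
  <chi_rho, chi_2> = (1/5)[1*(9)*conj(1) + 1*(1 + 3*exp(-2*I*pi/5) + 2*exp(-4*I*pi/5) + 3*exp(2*I*pi/5))*conj(exp(4*I*pi/5)) + 1*(1 + 3*exp(-4*I*pi/5) + 3*exp(4*I*pi/5) + 2*exp(2*I*pi/5))*conj(exp(-2*I*pi/5)) + 1*(1 + 2*exp(-2*I*pi/5) + 3*exp(-4*I*pi/5) + 3*exp(4*I*pi/5))*conj(exp(2*I*pi/5)) + 1*(1 + 3*exp(-2*I*pi/5) + 2*exp(4*I*pi/5) + 3*exp(2*I*pi/5))*conj(exp(-4*I*pi/5))]
      = (1/5)[(9) + (3*exp(-2*I*pi/5) + exp(-4*I*pi/5) + 3*exp(4*I*pi/5) + 2*exp(2*I*pi/5)) + (3*exp(-2*I*pi/5) + 3*exp(-4*I*pi/5) + exp(2*I*pi/5) + 2*exp(4*I*pi/5)) + (2*exp(-4*I*pi/5) + exp(-2*I*pi/5) + 3*exp(4*I*pi/5) + 3*exp(2*I*pi/5)) + (2*exp(-2*I*pi/5) + 3*exp(-4*I*pi/5) + exp(4*I*pi/5) + 3*exp(2*I*pi/5))] = 0/5 = 0
  <chi_rho, chi_3> = (1/5)[1*(9)*conj(1) + 1*(1 + 3*exp(-2*I*pi/5) + 2*exp(-4*I*pi/5) + 3*exp(2*I*pi/5))*conj(exp(-4*I*pi/5)) + 1*(1 + 3*exp(-4*I*pi/5) + 3*exp(4*I*pi/5) + 2*exp(2*I*pi/5))*conj(exp(2*I*pi/5)) + 1*(1 + 2*exp(-2*I*pi/5) + 3*exp(-4*I*pi/5) + 3*exp(4*I*pi/5))*conj(exp(-2*I*pi/5)) + 1*(1 + 3*exp(-2*I*pi/5) + 2*exp(4*I*pi/5) + 3*exp(2*I*pi/5))*conj(exp(4*I*pi/5))]
      = (1/5)[(9) + (2 + 3*exp(-4*I*pi/5) + exp(4*I*pi/5) + 3*exp(2*I*pi/5)) + (2 + exp(-2*I*pi/5) + 3*exp(4*I*pi/5) + 3*exp(2*I*pi/5)) + (2 + 3*exp(-2*I*pi/5) + 3*exp(-4*I*pi/5) + exp(2*I*pi/5)) + (2 + 3*exp(-2*I*pi/5) + exp(-4*I*pi/5) + 3*exp(4*I*pi/5))] = 10/5 = 2
  <chi_rho, chi_4> = (1/5)[1*(9)*conj(1) + 1*(1 + 3*exp(-2*I*pi/5) + 2*exp(-4*I*pi/5) + 3*exp(2*I*pi/5))*conj(exp(-2*I*pi/5)) + 1*(1 + 3*exp(-4*I*pi/5) + 3*exp(4*I*pi/5) + 2*exp(2*I*pi/5))*conj(exp(-4*I*pi/5)) + 1*(1 + 2*exp(-2*I*pi/5) + 3*exp(-4*I*pi/5) + 3*exp(4*I*pi/5))*conj(exp(4*I*pi/5)) + 1*(1 + 3*exp(-2*I*pi/5) + 2*exp(4*I*pi/5) + 3*exp(2*I*pi/5))*conj(exp(2*I*pi/5))]
      = (1/5)[(9) + (3 + 2*exp(-2*I*pi/5) + exp(2*I*pi/5) + 3*exp(4*I*pi/5)) + (3 + 3*exp(-2*I*pi/5) + 2*exp(-4*I*pi/5) + exp(4*I*pi/5)) + (3 + exp(-4*I*pi/5) + 2*exp(4*I*pi/5) + 3*exp(2*I*pi/5)) + (3 + 3*exp(-4*I*pi/5) + exp(-2*I*pi/5) + 2*exp(2*I*pi/5))] = 15/5 = 3
(Exp terms are combined using exp(i*s)*conj(exp(i*t)) = exp(i*(s-t)), and sums of them are collapsed using the identity that for every m > 1 the m distinct m-th roots of unity sum to 0, e.g. 1 + exp(2*I*pi/3) + exp(-2*I*pi/3) = 0.)
Dimension check: dim(rho) = sum (mult * dim) = 1*1 + 3*1 + 0*1 + 2*1 + 3*1 = 9 = chi_rho(e) = 9.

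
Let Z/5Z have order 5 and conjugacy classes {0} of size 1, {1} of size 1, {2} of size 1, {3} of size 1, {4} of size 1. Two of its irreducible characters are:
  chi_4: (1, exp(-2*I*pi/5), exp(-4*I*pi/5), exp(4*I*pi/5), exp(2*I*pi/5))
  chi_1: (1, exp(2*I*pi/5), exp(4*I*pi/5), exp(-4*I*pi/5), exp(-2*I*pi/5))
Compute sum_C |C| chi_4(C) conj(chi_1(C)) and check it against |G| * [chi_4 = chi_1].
Sum = 0; so <chi_4, chi_1> = 0 (distinct irreducibles are orthogonal).

Working: Compute term by term over conjugacy classes (|C| * chi_4(C) * conj(chi_1(C))):
  1*(1)*conj(1) + 1*(exp(-2*I*pi/5))*conj(exp(2*I*pi/5)) + 1*(exp(-4*I*pi/5))*conj(exp(4*I*pi/5)) + 1*(exp(4*I*pi/5))*conj(exp(-4*I*pi/5)) + 1*(exp(2*I*pi/5))*conj(exp(-2*I*pi/5))
  = (1) + (exp(-4*I*pi/5)) + (exp(2*I*pi/5)) + (exp(-2*I*pi/5)) + (exp(4*I*pi/5))
  = 0.
(Exp terms are combined using exp(i*s)*conj(exp(i*t)) = exp(i*(s-t)), and sums of them are collapsed using the identity that for every m > 1 the m distinct m-th roots of unity sum to 0, e.g. 1 + exp(2*I*pi/3) + exp(-2*I*pi/3) = 0.)
Dividing by |G| = 5 gives 0/5 = 0, matching the row-orthogonality relation <chi_4, chi_1> = [chi_4 = chi_1].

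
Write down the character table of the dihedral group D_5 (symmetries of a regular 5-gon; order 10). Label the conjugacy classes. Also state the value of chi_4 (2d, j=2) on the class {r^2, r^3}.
Conjugacy classes: {e} of size 1, {r^1, r^4} of size 2, {r^2, r^3} of size 2, {s, sr, ..., sr^4} of size 5.
Character table:
  irrep \ class              {e} (size 1)  {r^1, r^4} (size 2)  {r^2, r^3} (size 2)  {s, sr, ..., sr^4} (size 5)
  chi_1 (triv)               1             1                    1                    1                          
  chi_2 (sign: r->1, s->-1)  1             1                    1                    -1                         
  chi_3 (2d, j=1)            2             -1/2 + sqrt(5)/2     -sqrt(5)/2 - 1/2     0                          
  chi_4 (2d, j=2)            2             -sqrt(5)/2 - 1/2     -1/2 + sqrt(5)/2     0                          

Spot check: chi_4 (2d, j=2) on {r^2, r^3} = -1/2 + sqrt(5)/2.

Working: D_5 has order 2*5 = 10 with 4 conjugacy classes, hence 4 irreducibles. Sum of squared dims 1 + 1 + 4 + 4 = 10 = |G|. Linear characters come from the abelianisation; the 2-dimensional irreps have character r^k -> 2*cos(2*pi*j*k/5), reflections -> 0.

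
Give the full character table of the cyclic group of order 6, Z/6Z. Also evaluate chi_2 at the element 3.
Character table of Z/6Z (irreps indexed chi_0,...,chi_5 with chi_k(m) = zeta_6^(k*m), zeta_6 = exp(2*pi*i/6)):
  irrep \ class  {0} (size 1)  {1} (size 1)    {2} (size 1)    {3} (size 1)  {4} (size 1)    {5} (size 1)  
  chi_0          1             1               1               1             1               1             
  chi_1          1             exp(I*pi/3)     exp(2*I*pi/3)   -1            exp(-2*I*pi/3)  exp(-I*pi/3)  
  chi_2          1             exp(2*I*pi/3)   exp(-2*I*pi/3)  1             exp(2*I*pi/3)   exp(-2*I*pi/3)
  chi_3          1             -1              1               -1            1               -1            
  chi_4          1             exp(-2*I*pi/3)  exp(2*I*pi/3)   1             exp(-2*I*pi/3)  exp(2*I*pi/3) 
  chi_5          1             exp(-I*pi/3)    exp(-2*I*pi/3)  -1            exp(2*I*pi/3)   exp(I*pi/3)   

Spot check: chi_2(3) = zeta_6^(2*3) = zeta_6^6 = 1.

Explanation: Z/6Z is abelian, so all 6 irreducible complex representations are 1-dimensional. They are given by chi_k(m) = zeta_6^(k*m) for k = 0,...,5. Row orthogonality: sum_m chi_k(m) conj(chi_l(m)) = 6 * [k = l].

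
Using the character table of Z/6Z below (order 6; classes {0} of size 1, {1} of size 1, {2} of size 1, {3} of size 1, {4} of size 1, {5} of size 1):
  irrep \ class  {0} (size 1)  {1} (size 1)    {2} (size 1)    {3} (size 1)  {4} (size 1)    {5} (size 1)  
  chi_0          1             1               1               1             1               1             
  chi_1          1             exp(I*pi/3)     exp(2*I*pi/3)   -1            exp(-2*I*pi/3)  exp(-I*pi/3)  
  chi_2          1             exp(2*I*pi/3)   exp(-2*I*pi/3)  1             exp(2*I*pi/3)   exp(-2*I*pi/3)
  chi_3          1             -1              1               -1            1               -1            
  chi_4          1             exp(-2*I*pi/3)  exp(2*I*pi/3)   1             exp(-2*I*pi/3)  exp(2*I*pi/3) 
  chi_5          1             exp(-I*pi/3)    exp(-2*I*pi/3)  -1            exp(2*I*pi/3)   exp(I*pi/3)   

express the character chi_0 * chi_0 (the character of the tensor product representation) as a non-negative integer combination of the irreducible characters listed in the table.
chi_0 tensor chi_0 = chi_0 (all other irreducibles have multiplicity 0).

Reasoning: The character of a tensor product is the pointwise product (chi_0 * chi_0)(C) = chi_0(C) * chi_0(C):
  {0}: (1)*(1), {1}: (1)*(1), {2}: (1)*(1), {3}: (1)*(1), {4}: (1)*(1), {5}: (1)*(1)
so (chi_0 * chi_0) takes values
  {0} -> 1, {1} -> 1, {2} -> 1, {3} -> 1, {4} -> 1, {5} -> 1.
Now take the inner product of this character with each irreducible chi from the table, <chi_0*chi_0, chi> = (1/6) sum_C |C| (chi_0*chi_0)(C) conj(chi(C)):
  <chi_0*chi_0, chi_0> = (1/6)[1*(1)*conj(1) + 1*(1)*conj(1) + 1*(1)*conj(1) + 1*(1)*conj(1) + 1*(1)*conj(1) + 1*(1)*conj(1)]
      = (1/6)[(1) + (1) + (1) + (1) + (1) + (1)] = 6/6 = 1
  <chi_0*chi_0, chi_1> = (1/6)[1*(1)*conj(1) + 1*(1)*conj(exp(I*pi/3)) + 1*(1)*conj(exp(2*I*pi/3)) + 1*(1)*conj(-1) + 1*(1)*conj(exp(-2*I*pi/3)) + 1*(1)*conj(exp(-I*pi/3))]
      = (1/6)[(1) + (exp(-I*pi/3)) + (exp(-2*I*pi/3)) + (-1) + (exp(2*I*pi/3)) + (exp(I*pi/3))] = 0/6 = 0
  <chi_0*chi_0, chi_2> = (1/6)[1*(1)*conj(1) + 1*(1)*conj(exp(2*I*pi/3)) + 1*(1)*conj(exp(-2*I*pi/3)) + 1*(1)*conj(1) + 1*(1)*conj(exp(2*I*pi/3)) + 1*(1)*conj(exp(-2*I*pi/3))]
      = (1/6)[(1) + (exp(-2*I*pi/3)) + (exp(2*I*pi/3)) + (1) + (exp(-2*I*pi/3)) + (exp(2*I*pi/3))] = 0/6 = 0
  <chi_0*chi_0, chi_3> = (1/6)[1*(1)*conj(1) + 1*(1)*conj(-1) + 1*(1)*conj(1) + 1*(1)*conj(-1) + 1*(1)*conj(1) + 1*(1)*conj(-1)]
      = (1/6)[(1) + (-1) + (1) + (-1) + (1) + (-1)] = 0/6 = 0
  <chi_0*chi_0, chi_4> = (1/6)[1*(1)*conj(1) + 1*(1)*conj(exp(-2*I*pi/3)) + 1*(1)*conj(exp(2*I*pi/3)) + 1*(1)*conj(1) + 1*(1)*conj(exp(-2*I*pi/3)) + 1*(1)*conj(exp(2*I*pi/3))]
      = (1/6)[(1) + (exp(2*I*pi/3)) + (exp(-2*I*pi/3)) + (1) + (exp(2*I*pi/3)) + (exp(-2*I*pi/3))] = 0/6 = 0
  <chi_0*chi_0, chi_5> = (1/6)[1*(1)*conj(1) + 1*(1)*conj(exp(-I*pi/3)) + 1*(1)*conj(exp(-2*I*pi/3)) + 1*(1)*conj(-1) + 1*(1)*conj(exp(2*I*pi/3)) + 1*(1)*conj(exp(I*pi/3))]
      = (1/6)[(1) + (exp(I*pi/3)) + (exp(2*I*pi/3)) + (-1) + (exp(-2*I*pi/3)) + (exp(-I*pi/3))] = 0/6 = 0
(Exp terms are combined using exp(i*s)*conj(exp(i*t)) = exp(i*(s-t)), and sums of them are collapsed using the identity that for every m > 1 the m distinct m-th roots of unity sum to 0, e.g. 1 + exp(2*I*pi/3) + exp(-2*I*pi/3) = 0.)
Hence the multiplicities are chi_0: 1. Dimension check: dim(chi_0)*dim(chi_0) = 1*1 = 1 and sum (mult * dim) = 1*1 = 1.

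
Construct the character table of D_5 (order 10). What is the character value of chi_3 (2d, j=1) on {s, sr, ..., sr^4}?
Conjugacy classes: {e} of size 1, {r^1, r^4} of size 2, {r^2, r^3} of size 2, {s, sr, ..., sr^4} of size 5.
Character table:
  irrep \ class              {e} (size 1)  {r^1, r^4} (size 2)  {r^2, r^3} (size 2)  {s, sr, ..., sr^4} (size 5)
  chi_1 (triv)               1             1                    1                    1                          
  chi_2 (sign: r->1, s->-1)  1             1                    1                    -1                         
  chi_3 (2d, j=1)            2             -1/2 + sqrt(5)/2     -sqrt(5)/2 - 1/2     0                          
  chi_4 (2d, j=2)            2             -sqrt(5)/2 - 1/2     -1/2 + sqrt(5)/2     0                          

Spot check: chi_3 (2d, j=1) on {s, sr, ..., sr^4} = 0.

Why: D_5 has order 2*5 = 10 with 4 conjugacy classes, hence 4 irreducibles. Sum of squared dims 1 + 1 + 4 + 4 = 10 = |G|. Linear characters come from the abelianisation; the 2-dimensional irreps have character r^k -> 2*cos(2*pi*j*k/5), reflections -> 0.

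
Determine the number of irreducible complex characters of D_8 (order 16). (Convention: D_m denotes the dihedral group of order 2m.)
7

Details: The number of irreducible complex representations of a finite group equals its number of conjugacy classes. D_8 has 7 conjugacy classes (n/2 + 3 for n even), so D_8 (order 16) has exactly 7 irreducible complex representations.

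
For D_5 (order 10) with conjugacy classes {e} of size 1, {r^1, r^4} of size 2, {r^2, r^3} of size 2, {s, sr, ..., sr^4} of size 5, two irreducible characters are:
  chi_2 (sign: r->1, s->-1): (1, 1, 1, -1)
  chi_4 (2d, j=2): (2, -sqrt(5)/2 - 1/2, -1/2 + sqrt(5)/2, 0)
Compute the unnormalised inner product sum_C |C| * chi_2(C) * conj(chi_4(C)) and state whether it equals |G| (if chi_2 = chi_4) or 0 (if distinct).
Sum = 0; so <chi_2, chi_4> = 0 (distinct irreducibles are orthogonal).

Proof sketch: Compute term by term over conjugacy classes (|C| * chi_2(C) * conj(chi_4(C))):
  1*(1)*conj(2) + 2*(1)*conj(-sqrt(5)/2 - 1/2) + 2*(1)*conj(-1/2 + sqrt(5)/2) + 5*(-1)*conj(0)
  = (2) + (-sqrt(5) - 1) + (-1 + sqrt(5)) + (0)
  = 0.
Dividing by |G| = 10 gives 0/10 = 0, matching the row-orthogonality relation <chi_2, chi_4> = [chi_2 = chi_4].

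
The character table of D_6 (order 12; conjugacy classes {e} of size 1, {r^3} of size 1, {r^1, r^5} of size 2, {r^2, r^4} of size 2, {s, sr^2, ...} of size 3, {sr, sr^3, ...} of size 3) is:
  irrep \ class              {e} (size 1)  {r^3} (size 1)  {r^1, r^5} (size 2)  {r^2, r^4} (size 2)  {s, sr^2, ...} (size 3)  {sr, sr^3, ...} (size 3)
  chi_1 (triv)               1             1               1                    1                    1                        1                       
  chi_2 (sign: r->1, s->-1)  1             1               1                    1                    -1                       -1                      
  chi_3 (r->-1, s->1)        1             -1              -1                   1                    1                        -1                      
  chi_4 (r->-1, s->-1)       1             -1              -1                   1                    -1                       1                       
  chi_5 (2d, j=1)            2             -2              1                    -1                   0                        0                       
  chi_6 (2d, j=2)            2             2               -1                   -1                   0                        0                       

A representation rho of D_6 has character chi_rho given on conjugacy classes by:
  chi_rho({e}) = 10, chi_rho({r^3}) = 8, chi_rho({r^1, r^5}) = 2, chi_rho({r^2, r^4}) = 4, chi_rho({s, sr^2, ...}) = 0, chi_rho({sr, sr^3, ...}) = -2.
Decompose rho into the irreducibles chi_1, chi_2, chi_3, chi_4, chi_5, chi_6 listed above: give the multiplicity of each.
Multiplicities: chi_1: 2, chi_2: 3, chi_3: 1, chi_4: 0, chi_5: 0, chi_6: 2.

Reasoning: Use <chi_rho, chi> = (1/|G|) sum_C |C| * chi_rho(C) * conj(chi(C)) with |G| = 12 for each irreducible chi in the table:
  <chi_rho, chi_1> = (1/12)[1*(10)*conj(1) + 1*(8)*conj(1) + 2*(2)*conj(1) + 2*(4)*conj(1) + 3*(0)*conj(1) + 3*(-2)*conj(1)]
      = (1/12)[(10) + (8) + (4) + (8) + (0) + (-6)] = 24/12 = 2
  <chi_rho, chi_2> = (1/12)[1*(10)*conj(1) + 1*(8)*conj(1) + 2*(2)*conj(1) + 2*(4)*conj(1) + 3*(0)*conj(-1) + 3*(-2)*conj(-1)]
      = (1/12)[(10) + (8) + (4) + (8) + (0) + (6)] = 36/12 = 3
  <chi_rho, chi_3> = (1/12)[1*(10)*conj(1) + 1*(8)*conj(-1) + 2*(2)*conj(-1) + 2*(4)*conj(1) + 3*(0)*conj(1) + 3*(-2)*conj(-1)]
      = (1/12)[(10) + (-8) + (-4) + (8) + (0) + (6)] = 12/12 = 1
  <chi_rho, chi_4> = (1/12)[1*(10)*conj(1) + 1*(8)*conj(-1) + 2*(2)*conj(-1) + 2*(4)*conj(1) + 3*(0)*conj(-1) + 3*(-2)*conj(1)]
      = (1/12)[(10) + (-8) + (-4) + (8) + (0) + (-6)] = 0/12 = 0
  <chi_rho, chi_5> = (1/12)[1*(10)*conj(2) + 1*(8)*conj(-2) + 2*(2)*conj(1) + 2*(4)*conj(-1) + 3*(0)*conj(0) + 3*(-2)*conj(0)]
      = (1/12)[(20) + (-16) + (4) + (-8) + (0) + (0)] = 0/12 = 0
  <chi_rho, chi_6> = (1/12)[1*(10)*conj(2) + 1*(8)*conj(2) + 2*(2)*conj(-1) + 2*(4)*conj(-1) + 3*(0)*conj(0) + 3*(-2)*conj(0)]
      = (1/12)[(20) + (16) + (-4) + (-8) + (0) + (0)] = 24/12 = 2
Dimension check: dim(rho) = sum (mult * dim) = 2*1 + 3*1 + 1*1 + 0*1 + 0*2 + 2*2 = 10 = chi_rho(e) = 10.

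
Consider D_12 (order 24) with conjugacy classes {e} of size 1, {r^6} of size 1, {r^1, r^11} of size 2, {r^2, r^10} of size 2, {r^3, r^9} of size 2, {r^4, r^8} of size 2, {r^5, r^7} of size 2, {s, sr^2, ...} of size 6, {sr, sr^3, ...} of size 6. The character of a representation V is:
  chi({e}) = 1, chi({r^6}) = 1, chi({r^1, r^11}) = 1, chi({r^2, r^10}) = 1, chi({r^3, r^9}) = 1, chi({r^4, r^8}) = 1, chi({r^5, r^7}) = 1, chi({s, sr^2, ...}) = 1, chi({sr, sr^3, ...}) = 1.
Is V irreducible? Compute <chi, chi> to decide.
Irreducible: <chi, chi> = 1.

Working: <chi, chi> = (1/|G|) sum_C |C| * |chi(C)|^2 = (1/24)[1*|1|^2 + 1*|1|^2 + 2*|1|^2 + 2*|1|^2 + 2*|1|^2 + 2*|1|^2 + 2*|1|^2 + 6*|1|^2 + 6*|1|^2]
  = (1/24)[(1) + (1) + (2) + (2) + (2) + (2) + (2) + (6) + (6)] = 24/24 = 1.
A character is irreducible iff <chi, chi> = 1, so this representation is irreducible.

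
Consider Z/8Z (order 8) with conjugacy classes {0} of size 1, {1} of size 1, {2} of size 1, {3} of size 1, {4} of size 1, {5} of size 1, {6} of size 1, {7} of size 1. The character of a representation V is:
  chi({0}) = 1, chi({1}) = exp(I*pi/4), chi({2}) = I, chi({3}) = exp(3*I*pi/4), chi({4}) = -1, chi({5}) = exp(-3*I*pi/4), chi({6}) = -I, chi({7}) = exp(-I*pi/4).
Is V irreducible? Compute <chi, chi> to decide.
Irreducible: <chi, chi> = 1.

Derivation: <chi, chi> = (1/|G|) sum_C |C| * |chi(C)|^2 = (1/8)[1*|1|^2 + 1*|exp(I*pi/4)|^2 + 1*|I|^2 + 1*|exp(3*I*pi/4)|^2 + 1*|-1|^2 + 1*|exp(-3*I*pi/4)|^2 + 1*|-I|^2 + 1*|exp(-I*pi/4)|^2]
  = (1/8)[(1) + (1) + (1) + (1) + (1) + (1) + (1) + (1)] = 8/8 = 1.
(Exp terms are combined using exp(i*s)*conj(exp(i*t)) = exp(i*(s-t)), and sums of them are collapsed using the identity that for every m > 1 the m distinct m-th roots of unity sum to 0, e.g. 1 + exp(2*I*pi/3) + exp(-2*I*pi/3) = 0.)
A character is irreducible iff <chi, chi> = 1, so this representation is irreducible.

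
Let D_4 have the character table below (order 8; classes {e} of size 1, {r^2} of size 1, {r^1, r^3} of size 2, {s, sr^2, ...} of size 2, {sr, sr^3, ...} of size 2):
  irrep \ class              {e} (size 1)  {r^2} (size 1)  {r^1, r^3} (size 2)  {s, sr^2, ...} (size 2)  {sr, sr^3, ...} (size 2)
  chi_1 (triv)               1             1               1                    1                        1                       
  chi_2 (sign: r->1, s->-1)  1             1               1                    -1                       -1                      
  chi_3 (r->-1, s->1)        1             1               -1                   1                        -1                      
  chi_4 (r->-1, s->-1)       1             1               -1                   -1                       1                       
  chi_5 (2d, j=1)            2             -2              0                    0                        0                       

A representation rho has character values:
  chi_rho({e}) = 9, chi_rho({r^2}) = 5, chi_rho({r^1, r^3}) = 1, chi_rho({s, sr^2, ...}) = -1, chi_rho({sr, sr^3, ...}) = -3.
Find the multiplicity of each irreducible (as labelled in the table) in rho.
Multiplicities: chi_1: 1, chi_2: 3, chi_3: 2, chi_4: 1, chi_5: 1.

Working: Use <chi_rho, chi> = (1/|G|) sum_C |C| * chi_rho(C) * conj(chi(C)) with |G| = 8 for each irreducible chi in the table:
  <chi_rho, chi_1> = (1/8)[1*(9)*conj(1) + 1*(5)*conj(1) + 2*(1)*conj(1) + 2*(-1)*conj(1) + 2*(-3)*conj(1)]
      = (1/8)[(9) + (5) + (2) + (-2) + (-6)] = 8/8 = 1
  <chi_rho, chi_2> = (1/8)[1*(9)*conj(1) + 1*(5)*conj(1) + 2*(1)*conj(1) + 2*(-1)*conj(-1) + 2*(-3)*conj(-1)]
      = (1/8)[(9) + (5) + (2) + (2) + (6)] = 24/8 = 3
  <chi_rho, chi_3> = (1/8)[1*(9)*conj(1) + 1*(5)*conj(1) + 2*(1)*conj(-1) + 2*(-1)*conj(1) + 2*(-3)*conj(-1)]
      = (1/8)[(9) + (5) + (-2) + (-2) + (6)] = 16/8 = 2
  <chi_rho, chi_4> = (1/8)[1*(9)*conj(1) + 1*(5)*conj(1) + 2*(1)*conj(-1) + 2*(-1)*conj(-1) + 2*(-3)*conj(1)]
      = (1/8)[(9) + (5) + (-2) + (2) + (-6)] = 8/8 = 1
  <chi_rho, chi_5> = (1/8)[1*(9)*conj(2) + 1*(5)*conj(-2) + 2*(1)*conj(0) + 2*(-1)*conj(0) + 2*(-3)*conj(0)]
      = (1/8)[(18) + (-10) + (0) + (0) + (0)] = 8/8 = 1
Dimension check: dim(rho) = sum (mult * dim) = 1*1 + 3*1 + 2*1 + 1*1 + 1*2 = 9 = chi_rho(e) = 9.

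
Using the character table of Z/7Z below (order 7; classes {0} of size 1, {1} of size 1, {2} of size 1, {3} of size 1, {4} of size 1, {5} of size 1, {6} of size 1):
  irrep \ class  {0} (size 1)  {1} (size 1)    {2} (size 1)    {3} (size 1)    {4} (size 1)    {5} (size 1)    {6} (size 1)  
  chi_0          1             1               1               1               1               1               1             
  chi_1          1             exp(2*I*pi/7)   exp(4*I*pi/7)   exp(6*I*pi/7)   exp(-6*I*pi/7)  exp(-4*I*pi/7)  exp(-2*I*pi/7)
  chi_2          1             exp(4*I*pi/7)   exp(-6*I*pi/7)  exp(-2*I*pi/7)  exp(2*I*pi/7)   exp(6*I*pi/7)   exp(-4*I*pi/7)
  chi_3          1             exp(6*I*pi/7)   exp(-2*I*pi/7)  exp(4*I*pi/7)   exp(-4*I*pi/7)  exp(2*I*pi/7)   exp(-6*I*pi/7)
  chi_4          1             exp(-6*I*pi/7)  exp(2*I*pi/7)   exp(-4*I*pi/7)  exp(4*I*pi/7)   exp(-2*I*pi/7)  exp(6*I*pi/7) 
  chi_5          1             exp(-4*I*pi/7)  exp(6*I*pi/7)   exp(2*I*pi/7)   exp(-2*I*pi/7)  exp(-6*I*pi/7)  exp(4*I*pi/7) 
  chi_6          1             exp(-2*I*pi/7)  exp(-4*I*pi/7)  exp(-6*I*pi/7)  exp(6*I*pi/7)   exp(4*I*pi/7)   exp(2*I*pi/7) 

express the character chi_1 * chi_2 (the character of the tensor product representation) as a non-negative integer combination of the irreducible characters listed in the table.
chi_1 tensor chi_2 = chi_3 (all other irreducibles have multiplicity 0).

Argument: The character of a tensor product is the pointwise product (chi_1 * chi_2)(C) = chi_1(C) * chi_2(C):
  {0}: (1)*(1), {1}: (exp(2*I*pi/7))*(exp(4*I*pi/7)), {2}: (exp(4*I*pi/7))*(exp(-6*I*pi/7)), {3}: (exp(6*I*pi/7))*(exp(-2*I*pi/7)), {4}: (exp(-6*I*pi/7))*(exp(2*I*pi/7)), {5}: (exp(-4*I*pi/7))*(exp(6*I*pi/7)), {6}: (exp(-2*I*pi/7))*(exp(-4*I*pi/7))
so (chi_1 * chi_2) takes values
  {0} -> 1, {1} -> exp(6*I*pi/7), {2} -> exp(-2*I*pi/7), {3} -> exp(4*I*pi/7), {4} -> exp(-4*I*pi/7), {5} -> exp(2*I*pi/7), {6} -> exp(-6*I*pi/7).
Now take the inner product of this character with each irreducible chi from the table, <chi_1*chi_2, chi> = (1/7) sum_C |C| (chi_1*chi_2)(C) conj(chi(C)):
  <chi_1*chi_2, chi_0> = (1/7)[1*(1)*conj(1) + 1*(exp(6*I*pi/7))*conj(1) + 1*(exp(-2*I*pi/7))*conj(1) + 1*(exp(4*I*pi/7))*conj(1) + 1*(exp(-4*I*pi/7))*conj(1) + 1*(exp(2*I*pi/7))*conj(1) + 1*(exp(-6*I*pi/7))*conj(1)]
      = (1/7)[(1) + (exp(6*I*pi/7)) + (exp(-2*I*pi/7)) + (exp(4*I*pi/7)) + (exp(-4*I*pi/7)) + (exp(2*I*pi/7)) + (exp(-6*I*pi/7))] = 0/7 = 0
  <chi_1*chi_2, chi_1> = (1/7)[1*(1)*conj(1) + 1*(exp(6*I*pi/7))*conj(exp(2*I*pi/7)) + 1*(exp(-2*I*pi/7))*conj(exp(4*I*pi/7)) + 1*(exp(4*I*pi/7))*conj(exp(6*I*pi/7)) + 1*(exp(-4*I*pi/7))*conj(exp(-6*I*pi/7)) + 1*(exp(2*I*pi/7))*conj(exp(-4*I*pi/7)) + 1*(exp(-6*I*pi/7))*conj(exp(-2*I*pi/7))]
      = (1/7)[(1) + (exp(4*I*pi/7)) + (exp(-6*I*pi/7)) + (exp(-2*I*pi/7)) + (exp(2*I*pi/7)) + (exp(6*I*pi/7)) + (exp(-4*I*pi/7))] = 0/7 = 0
  <chi_1*chi_2, chi_2> = (1/7)[1*(1)*conj(1) + 1*(exp(6*I*pi/7))*conj(exp(4*I*pi/7)) + 1*(exp(-2*I*pi/7))*conj(exp(-6*I*pi/7)) + 1*(exp(4*I*pi/7))*conj(exp(-2*I*pi/7)) + 1*(exp(-4*I*pi/7))*conj(exp(2*I*pi/7)) + 1*(exp(2*I*pi/7))*conj(exp(6*I*pi/7)) + 1*(exp(-6*I*pi/7))*conj(exp(-4*I*pi/7))]
      = (1/7)[(1) + (exp(2*I*pi/7)) + (exp(4*I*pi/7)) + (exp(6*I*pi/7)) + (exp(-6*I*pi/7)) + (exp(-4*I*pi/7)) + (exp(-2*I*pi/7))] = 0/7 = 0
  <chi_1*chi_2, chi_3> = (1/7)[1*(1)*conj(1) + 1*(exp(6*I*pi/7))*conj(exp(6*I*pi/7)) + 1*(exp(-2*I*pi/7))*conj(exp(-2*I*pi/7)) + 1*(exp(4*I*pi/7))*conj(exp(4*I*pi/7)) + 1*(exp(-4*I*pi/7))*conj(exp(-4*I*pi/7)) + 1*(exp(2*I*pi/7))*conj(exp(2*I*pi/7)) + 1*(exp(-6*I*pi/7))*conj(exp(-6*I*pi/7))]
      = (1/7)[(1) + (1) + (1) + (1) + (1) + (1) + (1)] = 7/7 = 1
  <chi_1*chi_2, chi_4> = (1/7)[1*(1)*conj(1) + 1*(exp(6*I*pi/7))*conj(exp(-6*I*pi/7)) + 1*(exp(-2*I*pi/7))*conj(exp(2*I*pi/7)) + 1*(exp(4*I*pi/7))*conj(exp(-4*I*pi/7)) + 1*(exp(-4*I*pi/7))*conj(exp(4*I*pi/7)) + 1*(exp(2*I*pi/7))*conj(exp(-2*I*pi/7)) + 1*(exp(-6*I*pi/7))*conj(exp(6*I*pi/7))]
      = (1/7)[(1) + (exp(-2*I*pi/7)) + (exp(-4*I*pi/7)) + (exp(-6*I*pi/7)) + (exp(6*I*pi/7)) + (exp(4*I*pi/7)) + (exp(2*I*pi/7))] = 0/7 = 0
  <chi_1*chi_2, chi_5> = (1/7)[1*(1)*conj(1) + 1*(exp(6*I*pi/7))*conj(exp(-4*I*pi/7)) + 1*(exp(-2*I*pi/7))*conj(exp(6*I*pi/7)) + 1*(exp(4*I*pi/7))*conj(exp(2*I*pi/7)) + 1*(exp(-4*I*pi/7))*conj(exp(-2*I*pi/7)) + 1*(exp(2*I*pi/7))*conj(exp(-6*I*pi/7)) + 1*(exp(-6*I*pi/7))*conj(exp(4*I*pi/7))]
      = (1/7)[(1) + (exp(-4*I*pi/7)) + (exp(6*I*pi/7)) + (exp(2*I*pi/7)) + (exp(-2*I*pi/7)) + (exp(-6*I*pi/7)) + (exp(4*I*pi/7))] = 0/7 = 0
  <chi_1*chi_2, chi_6> = (1/7)[1*(1)*conj(1) + 1*(exp(6*I*pi/7))*conj(exp(-2*I*pi/7)) + 1*(exp(-2*I*pi/7))*conj(exp(-4*I*pi/7)) + 1*(exp(4*I*pi/7))*conj(exp(-6*I*pi/7)) + 1*(exp(-4*I*pi/7))*conj(exp(6*I*pi/7)) + 1*(exp(2*I*pi/7))*conj(exp(4*I*pi/7)) + 1*(exp(-6*I*pi/7))*conj(exp(2*I*pi/7))]
      = (1/7)[(1) + (exp(-6*I*pi/7)) + (exp(2*I*pi/7)) + (exp(-4*I*pi/7)) + (exp(4*I*pi/7)) + (exp(-2*I*pi/7)) + (exp(6*I*pi/7))] = 0/7 = 0
(Exp terms are combined using exp(i*s)*conj(exp(i*t)) = exp(i*(s-t)), and sums of them are collapsed using the identity that for every m > 1 the m distinct m-th roots of unity sum to 0, e.g. 1 + exp(2*I*pi/3) + exp(-2*I*pi/3) = 0.)
Hence the multiplicities are chi_3: 1. Dimension check: dim(chi_1)*dim(chi_2) = 1*1 = 1 and sum (mult * dim) = 1*1 = 1.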